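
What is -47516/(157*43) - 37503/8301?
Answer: -215871023/18680017 ≈ -11.556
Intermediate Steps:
-47516/(157*43) - 37503/8301 = -47516/6751 - 37503*1/8301 = -47516*1/6751 - 12501/2767 = -47516/6751 - 12501/2767 = -215871023/18680017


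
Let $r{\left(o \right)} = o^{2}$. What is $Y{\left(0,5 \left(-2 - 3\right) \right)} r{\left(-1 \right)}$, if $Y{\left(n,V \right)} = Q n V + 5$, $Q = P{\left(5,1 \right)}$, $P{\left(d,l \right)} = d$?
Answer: $5$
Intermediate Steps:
$Q = 5$
$Y{\left(n,V \right)} = 5 + 5 V n$ ($Y{\left(n,V \right)} = 5 n V + 5 = 5 V n + 5 = 5 + 5 V n$)
$Y{\left(0,5 \left(-2 - 3\right) \right)} r{\left(-1 \right)} = \left(5 + 5 \cdot 5 \left(-2 - 3\right) 0\right) \left(-1\right)^{2} = \left(5 + 5 \cdot 5 \left(-5\right) 0\right) 1 = \left(5 + 5 \left(-25\right) 0\right) 1 = \left(5 + 0\right) 1 = 5 \cdot 1 = 5$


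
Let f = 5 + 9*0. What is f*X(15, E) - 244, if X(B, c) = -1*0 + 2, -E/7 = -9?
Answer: -234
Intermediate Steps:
E = 63 (E = -7*(-9) = 63)
f = 5 (f = 5 + 0 = 5)
X(B, c) = 2 (X(B, c) = 0 + 2 = 2)
f*X(15, E) - 244 = 5*2 - 244 = 10 - 244 = -234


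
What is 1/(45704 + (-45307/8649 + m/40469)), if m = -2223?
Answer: 26924337/1230407378578 ≈ 2.1882e-5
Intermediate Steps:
1/(45704 + (-45307/8649 + m/40469)) = 1/(45704 + (-45307/8649 - 2223/40469)) = 1/(45704 + (-45307*1/8649 - 2223*1/40469)) = 1/(45704 + (-45307/8649 - 171/3113)) = 1/(45704 - 142519670/26924337) = 1/(1230407378578/26924337) = 26924337/1230407378578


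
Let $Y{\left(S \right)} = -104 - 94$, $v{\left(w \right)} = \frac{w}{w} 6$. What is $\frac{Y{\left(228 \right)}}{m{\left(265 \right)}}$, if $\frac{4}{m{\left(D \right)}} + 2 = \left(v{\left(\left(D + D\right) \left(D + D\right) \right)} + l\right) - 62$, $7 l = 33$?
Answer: $\frac{36927}{14} \approx 2637.6$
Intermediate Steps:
$l = \frac{33}{7}$ ($l = \frac{1}{7} \cdot 33 = \frac{33}{7} \approx 4.7143$)
$v{\left(w \right)} = 6$ ($v{\left(w \right)} = 1 \cdot 6 = 6$)
$m{\left(D \right)} = - \frac{28}{373}$ ($m{\left(D \right)} = \frac{4}{-2 + \left(\left(6 + \frac{33}{7}\right) - 62\right)} = \frac{4}{-2 + \left(\frac{75}{7} - 62\right)} = \frac{4}{-2 - \frac{359}{7}} = \frac{4}{- \frac{373}{7}} = 4 \left(- \frac{7}{373}\right) = - \frac{28}{373}$)
$Y{\left(S \right)} = -198$ ($Y{\left(S \right)} = -104 - 94 = -198$)
$\frac{Y{\left(228 \right)}}{m{\left(265 \right)}} = - \frac{198}{- \frac{28}{373}} = \left(-198\right) \left(- \frac{373}{28}\right) = \frac{36927}{14}$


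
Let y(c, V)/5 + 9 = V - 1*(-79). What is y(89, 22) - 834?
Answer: -374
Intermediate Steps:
y(c, V) = 350 + 5*V (y(c, V) = -45 + 5*(V - 1*(-79)) = -45 + 5*(V + 79) = -45 + 5*(79 + V) = -45 + (395 + 5*V) = 350 + 5*V)
y(89, 22) - 834 = (350 + 5*22) - 834 = (350 + 110) - 834 = 460 - 834 = -374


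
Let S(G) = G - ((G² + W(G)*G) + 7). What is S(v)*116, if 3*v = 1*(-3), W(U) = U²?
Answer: -928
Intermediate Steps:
v = -1 (v = (1*(-3))/3 = (⅓)*(-3) = -1)
S(G) = -7 + G - G² - G³ (S(G) = G - ((G² + G²*G) + 7) = G - ((G² + G³) + 7) = G - (7 + G² + G³) = G + (-7 - G² - G³) = -7 + G - G² - G³)
S(v)*116 = (-7 - 1 - 1*(-1)² - 1*(-1)³)*116 = (-7 - 1 - 1*1 - 1*(-1))*116 = (-7 - 1 - 1 + 1)*116 = -8*116 = -928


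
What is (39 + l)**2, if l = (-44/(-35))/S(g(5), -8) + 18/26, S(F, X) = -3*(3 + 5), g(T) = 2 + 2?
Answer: 11710919089/7452900 ≈ 1571.3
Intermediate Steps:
g(T) = 4
S(F, X) = -24 (S(F, X) = -3*8 = -24)
l = 1747/2730 (l = -44/(-35)/(-24) + 18/26 = -44*(-1/35)*(-1/24) + 18*(1/26) = (44/35)*(-1/24) + 9/13 = -11/210 + 9/13 = 1747/2730 ≈ 0.63993)
(39 + l)**2 = (39 + 1747/2730)**2 = (108217/2730)**2 = 11710919089/7452900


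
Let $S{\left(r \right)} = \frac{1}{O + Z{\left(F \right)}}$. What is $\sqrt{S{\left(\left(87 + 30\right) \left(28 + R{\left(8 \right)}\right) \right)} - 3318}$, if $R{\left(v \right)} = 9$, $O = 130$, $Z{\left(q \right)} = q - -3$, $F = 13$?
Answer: $\frac{i \sqrt{70726342}}{146} \approx 57.602 i$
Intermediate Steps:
$Z{\left(q \right)} = 3 + q$ ($Z{\left(q \right)} = q + 3 = 3 + q$)
$S{\left(r \right)} = \frac{1}{146}$ ($S{\left(r \right)} = \frac{1}{130 + \left(3 + 13\right)} = \frac{1}{130 + 16} = \frac{1}{146}$)
$\sqrt{S{\left(\left(87 + 30\right) \left(28 + R{\left(8 \right)}\right) \right)} - 3318} = \sqrt{\frac{1}{146} - 3318} = \sqrt{- \frac{484427}{146}} = \frac{i \sqrt{70726342}}{146}$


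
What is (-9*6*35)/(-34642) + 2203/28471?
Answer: 65063258/493146191 ≈ 0.13194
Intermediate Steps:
(-9*6*35)/(-34642) + 2203/28471 = -54*35*(-1/34642) + 2203*(1/28471) = -1890*(-1/34642) + 2203/28471 = 945/17321 + 2203/28471 = 65063258/493146191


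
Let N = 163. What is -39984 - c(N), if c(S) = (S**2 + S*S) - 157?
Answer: -92965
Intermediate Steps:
c(S) = -157 + 2*S**2 (c(S) = (S**2 + S**2) - 157 = 2*S**2 - 157 = -157 + 2*S**2)
-39984 - c(N) = -39984 - (-157 + 2*163**2) = -39984 - (-157 + 2*26569) = -39984 - (-157 + 53138) = -39984 - 1*52981 = -39984 - 52981 = -92965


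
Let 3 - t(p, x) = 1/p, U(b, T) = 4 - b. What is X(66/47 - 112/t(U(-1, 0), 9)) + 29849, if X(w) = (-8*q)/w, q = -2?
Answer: 27072667/907 ≈ 29849.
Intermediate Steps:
t(p, x) = 3 - 1/p
X(w) = 16/w (X(w) = (-8*(-2))/w = 16/w)
X(66/47 - 112/t(U(-1, 0), 9)) + 29849 = 16/(66/47 - 112/(3 - 1/(4 - 1*(-1)))) + 29849 = 16/(66*(1/47) - 112/(3 - 1/(4 + 1))) + 29849 = 16/(66/47 - 112/(3 - 1/5)) + 29849 = 16/(66/47 - 112/14/5) + 29849 = 16/(66/47 - 112*5/14) + 29849 = 16/(66/47 - 40) + 29849 = 16/(-1814/47) + 29849 = 16*(-47/1814) + 29849 = -376/907 + 29849 = 27072667/907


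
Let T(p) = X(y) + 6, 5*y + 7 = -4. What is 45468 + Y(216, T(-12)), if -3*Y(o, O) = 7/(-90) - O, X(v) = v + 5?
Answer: 12277159/270 ≈ 45471.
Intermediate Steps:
y = -11/5 (y = -7/5 + (⅕)*(-4) = -7/5 - ⅘ = -11/5 ≈ -2.2000)
X(v) = 5 + v
T(p) = 44/5 (T(p) = (5 - 11/5) + 6 = 14/5 + 6 = 44/5)
Y(o, O) = 7/270 + O/3 (Y(o, O) = -(7/(-90) - O)/3 = -(7*(-1/90) - O)/3 = -(-7/90 - O)/3 = 7/270 + O/3)
45468 + Y(216, T(-12)) = 45468 + (7/270 + (⅓)*(44/5)) = 45468 + (7/270 + 44/15) = 45468 + 799/270 = 12277159/270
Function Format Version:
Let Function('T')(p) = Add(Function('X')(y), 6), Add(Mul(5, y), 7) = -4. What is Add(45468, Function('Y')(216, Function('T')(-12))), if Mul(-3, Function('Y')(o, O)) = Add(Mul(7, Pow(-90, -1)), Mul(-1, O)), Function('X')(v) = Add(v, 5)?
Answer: Rational(12277159, 270) ≈ 45471.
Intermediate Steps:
y = Rational(-11, 5) (y = Add(Rational(-7, 5), Mul(Rational(1, 5), -4)) = Add(Rational(-7, 5), Rational(-4, 5)) = Rational(-11, 5) ≈ -2.2000)
Function('X')(v) = Add(5, v)
Function('T')(p) = Rational(44, 5) (Function('T')(p) = Add(Add(5, Rational(-11, 5)), 6) = Add(Rational(14, 5), 6) = Rational(44, 5))
Function('Y')(o, O) = Add(Rational(7, 270), Mul(Rational(1, 3), O)) (Function('Y')(o, O) = Mul(Rational(-1, 3), Add(Mul(7, Pow(-90, -1)), Mul(-1, O))) = Mul(Rational(-1, 3), Add(Mul(7, Rational(-1, 90)), Mul(-1, O))) = Mul(Rational(-1, 3), Add(Rational(-7, 90), Mul(-1, O))) = Add(Rational(7, 270), Mul(Rational(1, 3), O)))
Add(45468, Function('Y')(216, Function('T')(-12))) = Add(45468, Add(Rational(7, 270), Mul(Rational(1, 3), Rational(44, 5)))) = Add(45468, Add(Rational(7, 270), Rational(44, 15))) = Add(45468, Rational(799, 270)) = Rational(12277159, 270)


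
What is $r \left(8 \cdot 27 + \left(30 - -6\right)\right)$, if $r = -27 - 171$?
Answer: $-49896$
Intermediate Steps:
$r = -198$ ($r = -27 - 171 = -198$)
$r \left(8 \cdot 27 + \left(30 - -6\right)\right) = - 198 \left(8 \cdot 27 + \left(30 - -6\right)\right) = - 198 \left(216 + \left(30 + 6\right)\right) = - 198 \left(216 + 36\right) = \left(-198\right) 252 = -49896$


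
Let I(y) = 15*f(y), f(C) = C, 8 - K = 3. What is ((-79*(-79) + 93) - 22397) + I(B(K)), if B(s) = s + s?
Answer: -15913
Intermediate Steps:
K = 5 (K = 8 - 1*3 = 8 - 3 = 5)
B(s) = 2*s
I(y) = 15*y
((-79*(-79) + 93) - 22397) + I(B(K)) = ((-79*(-79) + 93) - 22397) + 15*(2*5) = ((6241 + 93) - 22397) + 15*10 = (6334 - 22397) + 150 = -16063 + 150 = -15913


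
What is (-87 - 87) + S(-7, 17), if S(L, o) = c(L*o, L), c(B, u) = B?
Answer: -293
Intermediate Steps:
S(L, o) = L*o
(-87 - 87) + S(-7, 17) = (-87 - 87) - 7*17 = -174 - 119 = -293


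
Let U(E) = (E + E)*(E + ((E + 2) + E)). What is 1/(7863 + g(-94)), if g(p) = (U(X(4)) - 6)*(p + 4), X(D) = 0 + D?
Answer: -1/1677 ≈ -0.00059630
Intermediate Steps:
X(D) = D
U(E) = 2*E*(2 + 3*E) (U(E) = (2*E)*(E + ((2 + E) + E)) = (2*E)*(E + (2 + 2*E)) = (2*E)*(2 + 3*E) = 2*E*(2 + 3*E))
g(p) = 424 + 106*p (g(p) = (2*4*(2 + 3*4) - 6)*(p + 4) = (2*4*(2 + 12) - 6)*(4 + p) = (2*4*14 - 6)*(4 + p) = (112 - 6)*(4 + p) = 106*(4 + p) = 424 + 106*p)
1/(7863 + g(-94)) = 1/(7863 + (424 + 106*(-94))) = 1/(7863 + (424 - 9964)) = 1/(7863 - 9540) = 1/(-1677) = -1/1677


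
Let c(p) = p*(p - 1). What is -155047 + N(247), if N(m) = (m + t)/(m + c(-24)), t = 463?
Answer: -131324099/847 ≈ -1.5505e+5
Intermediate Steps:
c(p) = p*(-1 + p)
N(m) = (463 + m)/(600 + m) (N(m) = (m + 463)/(m - 24*(-1 - 24)) = (463 + m)/(m - 24*(-25)) = (463 + m)/(m + 600) = (463 + m)/(600 + m))
-155047 + N(247) = -155047 + (463 + 247)/(600 + 247) = -155047 + 710/847 = -131324099/847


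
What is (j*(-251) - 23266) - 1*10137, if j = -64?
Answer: -17339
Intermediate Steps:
(j*(-251) - 23266) - 1*10137 = (-64*(-251) - 23266) - 1*10137 = (16064 - 23266) - 10137 = -7202 - 10137 = -17339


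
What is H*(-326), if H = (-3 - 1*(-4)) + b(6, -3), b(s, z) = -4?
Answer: 978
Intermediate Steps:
H = -3 (H = (-3 - 1*(-4)) - 4 = (-3 + 4) - 4 = 1 - 4 = -3)
H*(-326) = -3*(-326) = 978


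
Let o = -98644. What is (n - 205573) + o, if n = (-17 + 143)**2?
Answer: -288341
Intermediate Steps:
n = 15876 (n = 126**2 = 15876)
(n - 205573) + o = (15876 - 205573) - 98644 = -189697 - 98644 = -288341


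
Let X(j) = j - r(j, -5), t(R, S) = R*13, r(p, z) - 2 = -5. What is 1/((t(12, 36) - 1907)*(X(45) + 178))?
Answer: -1/395726 ≈ -2.5270e-6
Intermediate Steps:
r(p, z) = -3 (r(p, z) = 2 - 5 = -3)
t(R, S) = 13*R
X(j) = 3 + j (X(j) = j - 1*(-3) = j + 3 = 3 + j)
1/((t(12, 36) - 1907)*(X(45) + 178)) = 1/((13*12 - 1907)*((3 + 45) + 178)) = 1/((156 - 1907)*(48 + 178)) = 1/(-1751*226) = 1/(-395726) = -1/395726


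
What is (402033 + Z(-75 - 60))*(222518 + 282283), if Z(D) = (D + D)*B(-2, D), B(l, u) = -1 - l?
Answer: 202810364163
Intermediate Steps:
Z(D) = 2*D (Z(D) = (D + D)*(-1 - 1*(-2)) = (2*D)*(-1 + 2) = (2*D)*1 = 2*D)
(402033 + Z(-75 - 60))*(222518 + 282283) = (402033 + 2*(-75 - 60))*(222518 + 282283) = (402033 + 2*(-135))*504801 = (402033 - 270)*504801 = 401763*504801 = 202810364163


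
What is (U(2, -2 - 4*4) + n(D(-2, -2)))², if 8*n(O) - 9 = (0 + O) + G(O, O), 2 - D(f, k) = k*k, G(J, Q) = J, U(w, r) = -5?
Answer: 1225/64 ≈ 19.141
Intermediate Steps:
D(f, k) = 2 - k² (D(f, k) = 2 - k*k = 2 - k²)
n(O) = 9/8 + O/4 (n(O) = 9/8 + ((0 + O) + O)/8 = 9/8 + (O + O)/8 = 9/8 + (2*O)/8 = 9/8 + O/4)
(U(2, -2 - 4*4) + n(D(-2, -2)))² = (-5 + (9/8 + (2 - 1*(-2)²)/4))² = (-5 + (9/8 + (2 - 1*4)/4))² = (-5 + (9/8 + (2 - 4)/4))² = (-5 + (9/8 + (¼)*(-2)))² = (-5 + (9/8 - ½))² = (-5 + 5/8)² = (-35/8)² = 1225/64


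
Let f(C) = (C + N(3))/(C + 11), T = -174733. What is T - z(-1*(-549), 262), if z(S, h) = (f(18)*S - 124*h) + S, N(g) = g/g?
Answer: -4151457/29 ≈ -1.4315e+5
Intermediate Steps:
N(g) = 1
f(C) = (1 + C)/(11 + C) (f(C) = (C + 1)/(C + 11) = (1 + C)/(11 + C))
z(S, h) = -124*h + 48*S/29 (z(S, h) = (((1 + 18)/(11 + 18))*S - 124*h) + S = ((19/29)*S - 124*h) + S = (((1/29)*19)*S - 124*h) + S = (19*S/29 - 124*h) + S = (-124*h + 19*S/29) + S = -124*h + 48*S/29)
T - z(-1*(-549), 262) = -174733 - (-124*262 + 48*(-1*(-549))/29) = -174733 - (-32488 + (48/29)*549) = -174733 - (-32488 + 26352/29) = -174733 - 1*(-915800/29) = -174733 + 915800/29 = -4151457/29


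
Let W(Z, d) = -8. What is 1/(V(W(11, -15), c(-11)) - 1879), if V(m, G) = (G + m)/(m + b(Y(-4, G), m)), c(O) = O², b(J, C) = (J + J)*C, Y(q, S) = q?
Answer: -56/105111 ≈ -0.00053277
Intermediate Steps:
b(J, C) = 2*C*J (b(J, C) = (2*J)*C = 2*C*J)
V(m, G) = -(G + m)/(7*m) (V(m, G) = (G + m)/(m + 2*m*(-4)) = (G + m)/(m - 8*m) = (G + m)/((-7*m)) = (G + m)*(-1/(7*m)) = -(G + m)/(7*m))
1/(V(W(11, -15), c(-11)) - 1879) = 1/((⅐)*(-1*(-11)² - 1*(-8))/(-8) - 1879) = 1/((⅐)*(-⅛)*(-1*121 + 8) - 1879) = 1/((⅐)*(-⅛)*(-121 + 8) - 1879) = 1/((⅐)*(-⅛)*(-113) - 1879) = 1/(113/56 - 1879) = 1/(-105111/56) = -56/105111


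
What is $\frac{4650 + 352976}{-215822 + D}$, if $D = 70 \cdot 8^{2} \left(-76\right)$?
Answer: $- \frac{178813}{278151} \approx -0.64286$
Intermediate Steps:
$D = -340480$ ($D = 70 \cdot 64 \left(-76\right) = 4480 \left(-76\right) = -340480$)
$\frac{4650 + 352976}{-215822 + D} = \frac{4650 + 352976}{-215822 - 340480} = \frac{357626}{-556302} = 357626 \left(- \frac{1}{556302}\right) = - \frac{178813}{278151}$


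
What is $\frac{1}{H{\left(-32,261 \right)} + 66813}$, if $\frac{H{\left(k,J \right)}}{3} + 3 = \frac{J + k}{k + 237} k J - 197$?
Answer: $\frac{205}{7835841} \approx 2.6162 \cdot 10^{-5}$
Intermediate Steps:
$H{\left(k,J \right)} = -600 + \frac{3 J k \left(J + k\right)}{237 + k}$ ($H{\left(k,J \right)} = -9 + 3 \left(\frac{J + k}{k + 237} k J - 197\right) = -9 + 3 \left(\frac{J + k}{237 + k} k J - 197\right) = -9 + 3 \left(\frac{k \left(J + k\right)}{237 + k} J - 197\right) = -9 + 3 \left(\frac{J k \left(J + k\right)}{237 + k} - 197\right) = -9 + 3 \left(-197 + \frac{J k \left(J + k\right)}{237 + k}\right) = -9 + \left(-591 + \frac{3 J k \left(J + k\right)}{237 + k}\right) = -600 + \frac{3 J k \left(J + k\right)}{237 + k}$)
$\frac{1}{H{\left(-32,261 \right)} + 66813} = \frac{1}{\frac{3 \left(-47400 - -6400 + 261 \left(-32\right)^{2} - 32 \cdot 261^{2}\right)}{237 - 32} + 66813} = \frac{1}{\frac{3 \left(-47400 + 6400 + 261 \cdot 1024 - 2179872\right)}{205} + 66813} = \frac{1}{3 \cdot \frac{1}{205} \left(-47400 + 6400 + 267264 - 2179872\right) + 66813} = \frac{1}{3 \cdot \frac{1}{205} \left(-1953608\right) + 66813} = \frac{1}{- \frac{5860824}{205} + 66813} = \frac{1}{\frac{7835841}{205}} = \frac{205}{7835841}$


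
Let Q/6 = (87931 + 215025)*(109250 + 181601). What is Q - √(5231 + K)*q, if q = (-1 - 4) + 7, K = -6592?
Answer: 528690333336 - 2*I*√1361 ≈ 5.2869e+11 - 73.783*I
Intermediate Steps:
Q = 528690333336 (Q = 6*((87931 + 215025)*(109250 + 181601)) = 6*(302956*290851) = 6*88115055556 = 528690333336)
q = 2 (q = -5 + 7 = 2)
Q - √(5231 + K)*q = 528690333336 - √(5231 - 6592)*2 = 528690333336 - √(-1361)*2 = 528690333336 - I*√1361*2 = 528690333336 - 2*I*√1361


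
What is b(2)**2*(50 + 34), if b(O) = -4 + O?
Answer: 336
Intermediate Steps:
b(2)**2*(50 + 34) = (-4 + 2)**2*(50 + 34) = (-2)**2*84 = 4*84 = 336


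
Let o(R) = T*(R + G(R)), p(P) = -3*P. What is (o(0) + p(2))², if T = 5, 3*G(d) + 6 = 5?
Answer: 529/9 ≈ 58.778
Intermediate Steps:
G(d) = -⅓ (G(d) = -2 + (⅓)*5 = -2 + 5/3 = -⅓)
o(R) = -5/3 + 5*R (o(R) = 5*(R - ⅓) = 5*(-⅓ + R) = -5/3 + 5*R)
(o(0) + p(2))² = ((-5/3 + 5*0) - 3*2)² = ((-5/3 + 0) - 6)² = (-5/3 - 6)² = (-23/3)² = 529/9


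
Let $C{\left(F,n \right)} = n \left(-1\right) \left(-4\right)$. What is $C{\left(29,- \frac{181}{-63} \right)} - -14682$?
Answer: $\frac{925690}{63} \approx 14693.0$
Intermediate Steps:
$C{\left(F,n \right)} = 4 n$ ($C{\left(F,n \right)} = - n \left(-4\right) = 4 n$)
$C{\left(29,- \frac{181}{-63} \right)} - -14682 = 4 \left(- \frac{181}{-63}\right) - -14682 = 4 \left(\left(-181\right) \left(- \frac{1}{63}\right)\right) + 14682 = 4 \cdot \frac{181}{63} + 14682 = \frac{724}{63} + 14682 = \frac{925690}{63}$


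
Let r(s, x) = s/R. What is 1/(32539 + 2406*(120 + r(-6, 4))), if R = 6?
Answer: 1/318853 ≈ 3.1362e-6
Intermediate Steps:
r(s, x) = s/6
1/(32539 + 2406*(120 + r(-6, 4))) = 1/(32539 + 2406*(120 + (⅙)*(-6))) = 1/(32539 + 2406*(120 - 1)) = 1/(32539 + 2406*119) = 1/(32539 + 286314) = 1/318853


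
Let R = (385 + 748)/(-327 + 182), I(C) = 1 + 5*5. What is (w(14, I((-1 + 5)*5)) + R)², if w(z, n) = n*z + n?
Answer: 3071043889/21025 ≈ 1.4607e+5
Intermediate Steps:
I(C) = 26 (I(C) = 1 + 25 = 26)
w(z, n) = n + n*z
R = -1133/145 (R = 1133/(-145) = 1133*(-1/145) = -1133/145 ≈ -7.8138)
(w(14, I((-1 + 5)*5)) + R)² = (26*(1 + 14) - 1133/145)² = (26*15 - 1133/145)² = (390 - 1133/145)² = (55417/145)² = 3071043889/21025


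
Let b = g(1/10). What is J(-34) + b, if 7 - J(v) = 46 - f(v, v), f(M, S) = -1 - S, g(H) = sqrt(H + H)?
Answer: -6 + sqrt(5)/5 ≈ -5.5528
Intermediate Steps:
g(H) = sqrt(2)*sqrt(H) (g(H) = sqrt(2*H) = sqrt(2)*sqrt(H))
b = sqrt(5)/5 (b = sqrt(2)*sqrt(1/10) = sqrt(2)*(sqrt(10)/10) = sqrt(5)/5 ≈ 0.44721)
J(v) = -40 - v (J(v) = 7 - (46 - (-1 - v)) = 7 - (46 + (1 + v)) = 7 - (47 + v) = 7 + (-47 - v) = -40 - v)
J(-34) + b = (-40 - 1*(-34)) + sqrt(5)/5 = (-40 + 34) + sqrt(5)/5 = -6 + sqrt(5)/5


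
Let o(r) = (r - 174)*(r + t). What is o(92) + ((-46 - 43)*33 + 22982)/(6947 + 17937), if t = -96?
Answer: 8181997/24884 ≈ 328.81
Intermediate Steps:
o(r) = (-174 + r)*(-96 + r) (o(r) = (r - 174)*(r - 96) = (-174 + r)*(-96 + r))
o(92) + ((-46 - 43)*33 + 22982)/(6947 + 17937) = (16704 + 92² - 270*92) + ((-46 - 43)*33 + 22982)/(6947 + 17937) = (16704 + 8464 - 24840) + (-89*33 + 22982)/24884 = 328 + (-2937 + 22982)*(1/24884) = 328 + 20045*(1/24884) = 328 + 20045/24884 = 8181997/24884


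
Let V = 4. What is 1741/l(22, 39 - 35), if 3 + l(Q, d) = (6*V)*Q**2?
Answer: 1741/11613 ≈ 0.14992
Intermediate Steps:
l(Q, d) = -3 + 24*Q**2 (l(Q, d) = -3 + (6*4)*Q**2 = -3 + 24*Q**2)
1741/l(22, 39 - 35) = 1741/(-3 + 24*22**2) = 1741/(-3 + 24*484) = 1741/(-3 + 11616) = 1741/11613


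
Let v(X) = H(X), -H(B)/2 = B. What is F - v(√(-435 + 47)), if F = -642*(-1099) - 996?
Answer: 704562 + 4*I*√97 ≈ 7.0456e+5 + 39.395*I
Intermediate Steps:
H(B) = -2*B
v(X) = -2*X
F = 704562 (F = 705558 - 996 = 704562)
F - v(√(-435 + 47)) = 704562 - (-2)*√(-435 + 47) = 704562 - (-2)*√(-388) = 704562 - (-2)*2*I*√97 = 704562 - (-4)*I*√97 = 704562 + 4*I*√97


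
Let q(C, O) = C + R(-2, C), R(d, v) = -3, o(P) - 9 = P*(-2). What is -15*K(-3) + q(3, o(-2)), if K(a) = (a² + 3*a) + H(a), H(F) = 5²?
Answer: -375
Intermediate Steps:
o(P) = 9 - 2*P (o(P) = 9 + P*(-2) = 9 - 2*P)
H(F) = 25
q(C, O) = -3 + C (q(C, O) = C - 3 = -3 + C)
K(a) = 25 + a² + 3*a (K(a) = (a² + 3*a) + 25 = 25 + a² + 3*a)
-15*K(-3) + q(3, o(-2)) = -15*(25 + (-3)² + 3*(-3)) + (-3 + 3) = -15*(25 + 9 - 9) + 0 = -15*25 + 0 = -375 + 0 = -375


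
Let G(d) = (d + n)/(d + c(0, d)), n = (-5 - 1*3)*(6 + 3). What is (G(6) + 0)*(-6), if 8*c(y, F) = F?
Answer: 176/3 ≈ 58.667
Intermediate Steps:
c(y, F) = F/8
n = -72 (n = (-5 - 3)*9 = -8*9 = -72)
G(d) = 8*(-72 + d)/(9*d) (G(d) = (d - 72)/(d + d/8) = (-72 + d)/((9*d/8)) = (-72 + d)*(8/(9*d)) = 8*(-72 + d)/(9*d))
(G(6) + 0)*(-6) = ((8/9 - 64/6) + 0)*(-6) = ((8/9 - 64*1/6) + 0)*(-6) = ((8/9 - 32/3) + 0)*(-6) = (-88/9 + 0)*(-6) = -88/9*(-6) = 176/3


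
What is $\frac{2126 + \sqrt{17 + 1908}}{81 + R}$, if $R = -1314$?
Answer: $- \frac{2126}{1233} - \frac{5 \sqrt{77}}{1233} \approx -1.7598$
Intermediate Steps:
$\frac{2126 + \sqrt{17 + 1908}}{81 + R} = \frac{2126 + \sqrt{17 + 1908}}{81 - 1314} = \frac{2126 + \sqrt{1925}}{-1233} = \left(2126 + 5 \sqrt{77}\right) \left(- \frac{1}{1233}\right) = - \frac{2126}{1233} - \frac{5 \sqrt{77}}{1233}$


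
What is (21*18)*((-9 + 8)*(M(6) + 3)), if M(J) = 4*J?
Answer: -10206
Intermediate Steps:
(21*18)*((-9 + 8)*(M(6) + 3)) = (21*18)*((-9 + 8)*(4*6 + 3)) = 378*(-(24 + 3)) = 378*(-1*27) = 378*(-27) = -10206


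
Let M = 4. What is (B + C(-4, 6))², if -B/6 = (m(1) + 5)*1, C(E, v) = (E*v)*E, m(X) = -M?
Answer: 8100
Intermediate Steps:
m(X) = -4 (m(X) = -1*4 = -4)
C(E, v) = v*E²
B = -6 (B = -6*(-4 + 5) = -6 ≈ -6.0000)
(B + C(-4, 6))² = (-6 + 6*(-4)²)² = (-6 + 6*16)² = (-6 + 96)² = 90² = 8100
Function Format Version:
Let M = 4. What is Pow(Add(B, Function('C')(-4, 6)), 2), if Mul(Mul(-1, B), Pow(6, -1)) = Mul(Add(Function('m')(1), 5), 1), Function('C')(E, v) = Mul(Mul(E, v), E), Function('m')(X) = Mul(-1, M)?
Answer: 8100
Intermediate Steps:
Function('m')(X) = -4 (Function('m')(X) = Mul(-1, 4) = -4)
Function('C')(E, v) = Mul(v, Pow(E, 2))
B = -6 (B = Mul(-6, Mul(Add(-4, 5), 1)) = Mul(-6, Mul(1, 1)) = Mul(-6, 1) = -6)
Pow(Add(B, Function('C')(-4, 6)), 2) = Pow(Add(-6, Mul(6, Pow(-4, 2))), 2) = Pow(Add(-6, Mul(6, 16)), 2) = Pow(Add(-6, 96), 2) = Pow(90, 2) = 8100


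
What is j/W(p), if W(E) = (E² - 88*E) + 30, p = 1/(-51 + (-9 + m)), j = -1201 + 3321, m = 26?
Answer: 2450720/37673 ≈ 65.052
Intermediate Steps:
j = 2120
p = -1/34 (p = 1/(-51 + (-9 + 26)) = 1/(-51 + 17) = 1/(-34) = -1/34 ≈ -0.029412)
W(E) = 30 + E² - 88*E
j/W(p) = 2120/(30 + (-1/34)² - 88*(-1/34)) = 2120/(30 + 1/1156 + 44/17) = 2120/(37673/1156) = 2120*(1156/37673) = 2450720/37673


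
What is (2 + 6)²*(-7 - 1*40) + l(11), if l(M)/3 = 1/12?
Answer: -12031/4 ≈ -3007.8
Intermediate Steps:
l(M) = ¼ (l(M) = 3/12 = 3*(1/12) = ¼)
(2 + 6)²*(-7 - 1*40) + l(11) = (2 + 6)²*(-7 - 1*40) + ¼ = 8²*(-7 - 40) + ¼ = 64*(-47) + ¼ = -3008 + ¼ = -12031/4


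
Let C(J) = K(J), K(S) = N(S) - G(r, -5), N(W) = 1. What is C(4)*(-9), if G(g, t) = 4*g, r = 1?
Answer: 27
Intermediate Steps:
K(S) = -3 (K(S) = 1 - 4 = -3)
C(J) = -3
C(4)*(-9) = -3*(-9) = 27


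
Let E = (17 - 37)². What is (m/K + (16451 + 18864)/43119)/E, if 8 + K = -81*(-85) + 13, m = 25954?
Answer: 340607719/29708991000 ≈ 0.011465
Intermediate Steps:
K = 6890 (K = -8 + (-81*(-85) + 13) = -8 + (6885 + 13) = -8 + 6898 = 6890)
E = 400 (E = (-20)² = 400)
(m/K + (16451 + 18864)/43119)/E = (25954/6890 + (16451 + 18864)/43119)/400 = (25954*(1/6890) + 35315*(1/43119))*(1/400) = (12977/3445 + 35315/43119)*(1/400) = (681215438/148544955)*(1/400) = 340607719/29708991000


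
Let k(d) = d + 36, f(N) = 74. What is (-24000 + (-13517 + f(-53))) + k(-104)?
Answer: -37511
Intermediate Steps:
k(d) = 36 + d
(-24000 + (-13517 + f(-53))) + k(-104) = (-24000 + (-13517 + 74)) + (36 - 104) = (-24000 - 13443) - 68 = -37443 - 68 = -37511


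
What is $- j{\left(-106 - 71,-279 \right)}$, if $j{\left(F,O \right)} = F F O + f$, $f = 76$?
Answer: $8740715$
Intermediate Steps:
$j{\left(F,O \right)} = 76 + O F^{2}$ ($j{\left(F,O \right)} = F F O + 76 = F^{2} O + 76 = O F^{2} + 76 = 76 + O F^{2}$)
$- j{\left(-106 - 71,-279 \right)} = - (76 - 279 \left(-106 - 71\right)^{2}) = - (76 - 279 \left(-177\right)^{2}) = - (76 - 8740791) = \left(-1\right) \left(-8740715\right) = 8740715$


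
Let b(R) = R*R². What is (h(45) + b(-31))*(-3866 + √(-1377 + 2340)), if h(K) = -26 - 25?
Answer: 115369172 - 89526*√107 ≈ 1.1444e+8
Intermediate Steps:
b(R) = R³
h(K) = -51
(h(45) + b(-31))*(-3866 + √(-1377 + 2340)) = (-51 + (-31)³)*(-3866 + √(-1377 + 2340)) = (-51 - 29791)*(-3866 + √963) = -29842*(-3866 + 3*√107) = 115369172 - 89526*√107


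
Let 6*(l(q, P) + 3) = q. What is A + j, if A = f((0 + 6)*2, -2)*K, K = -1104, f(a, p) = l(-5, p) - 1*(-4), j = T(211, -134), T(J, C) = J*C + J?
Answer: -28247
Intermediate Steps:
l(q, P) = -3 + q/6
T(J, C) = J + C*J (T(J, C) = C*J + J = J + C*J)
j = -28063 (j = 211*(1 - 134) = 211*(-133) = -28063)
f(a, p) = ⅙ (f(a, p) = (-3 + (⅙)*(-5)) - 1*(-4) = (-3 - ⅚) + 4 = -23/6 + 4 = ⅙)
A = -184 (A = (⅙)*(-1104) = -184)
A + j = -184 - 28063 = -28247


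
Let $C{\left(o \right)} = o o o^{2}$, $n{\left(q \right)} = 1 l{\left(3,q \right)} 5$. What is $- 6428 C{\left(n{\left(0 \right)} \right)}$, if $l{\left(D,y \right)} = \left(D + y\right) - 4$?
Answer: $-4017500$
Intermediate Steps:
$l{\left(D,y \right)} = -4 + D + y$
$n{\left(q \right)} = -5 + 5 q$ ($n{\left(q \right)} = 1 \left(-4 + 3 + q\right) 5 = 1 \left(-1 + q\right) 5 = \left(-1 + q\right) 5 = -5 + 5 q$)
$C{\left(o \right)} = o^{4}$ ($C{\left(o \right)} = o^{2} o^{2} = o^{4}$)
$- 6428 C{\left(n{\left(0 \right)} \right)} = - 6428 \left(-5 + 5 \cdot 0\right)^{4} = - 6428 \left(-5 + 0\right)^{4} = - 6428 \left(-5\right)^{4} = \left(-6428\right) 625 = -4017500$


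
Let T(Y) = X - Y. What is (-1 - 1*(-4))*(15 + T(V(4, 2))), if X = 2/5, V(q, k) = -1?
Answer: 246/5 ≈ 49.200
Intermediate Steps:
X = 2/5 (X = 2*(1/5) = 2/5 ≈ 0.40000)
T(Y) = 2/5 - Y
(-1 - 1*(-4))*(15 + T(V(4, 2))) = (-1 - 1*(-4))*(15 + (2/5 - 1*(-1))) = (-1 + 4)*(15 + (2/5 + 1)) = 3*(15 + 7/5) = 3*(82/5) = 246/5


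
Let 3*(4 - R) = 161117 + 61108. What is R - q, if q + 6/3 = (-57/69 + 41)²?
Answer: -40036277/529 ≈ -75683.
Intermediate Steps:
q = 852718/529 (q = -2 + (-57/69 + 41)² = -2 + (-57*1/69 + 41)² = -2 + (-19/23 + 41)² = -2 + (924/23)² = -2 + 853776/529 = 852718/529 ≈ 1611.9)
R = -74071 (R = 4 - (161117 + 61108)/3 = 4 - ⅓*222225 = 4 - 74075 = -74071)
R - q = -74071 - 1*852718/529 = -74071 - 852718/529 = -40036277/529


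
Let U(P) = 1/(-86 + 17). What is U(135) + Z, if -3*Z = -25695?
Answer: 590984/69 ≈ 8565.0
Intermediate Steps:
Z = 8565 (Z = -1/3*(-25695) = 8565)
U(P) = -1/69 (U(P) = 1/(-69) = -1/69)
U(135) + Z = -1/69 + 8565 = 590984/69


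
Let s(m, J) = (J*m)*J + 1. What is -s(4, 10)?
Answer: -401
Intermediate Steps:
s(m, J) = 1 + m*J² (s(m, J) = m*J² + 1 = 1 + m*J²)
-s(4, 10) = -(1 + 4*10²) = -(1 + 4*100) = -(1 + 400) = -1*401 = -401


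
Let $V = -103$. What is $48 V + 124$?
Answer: $-4820$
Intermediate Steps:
$48 V + 124 = 48 \left(-103\right) + 124 = -4944 + 124 = -4820$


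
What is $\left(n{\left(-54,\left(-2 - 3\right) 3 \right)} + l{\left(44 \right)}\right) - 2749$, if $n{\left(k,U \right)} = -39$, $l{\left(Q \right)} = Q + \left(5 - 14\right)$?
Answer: $-2753$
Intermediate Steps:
$l{\left(Q \right)} = -9 + Q$ ($l{\left(Q \right)} = Q + \left(5 - 14\right) = Q - 9 = -9 + Q$)
$\left(n{\left(-54,\left(-2 - 3\right) 3 \right)} + l{\left(44 \right)}\right) - 2749 = \left(-39 + \left(-9 + 44\right)\right) - 2749 = \left(-39 + 35\right) - 2749 = -4 - 2749 = -2753$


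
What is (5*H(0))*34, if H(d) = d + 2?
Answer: 340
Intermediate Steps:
H(d) = 2 + d
(5*H(0))*34 = (5*(2 + 0))*34 = (5*2)*34 = 10*34 = 340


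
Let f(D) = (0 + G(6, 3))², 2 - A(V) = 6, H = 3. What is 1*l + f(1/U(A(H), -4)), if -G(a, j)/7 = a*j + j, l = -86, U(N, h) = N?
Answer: 21523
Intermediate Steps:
A(V) = -4 (A(V) = 2 - 1*6 = 2 - 6 = -4)
G(a, j) = -7*j - 7*a*j (G(a, j) = -7*(a*j + j) = -7*(j + a*j) = -7*j - 7*a*j)
f(D) = 21609 (f(D) = (0 - 7*3*(1 + 6))² = (0 - 7*3*7)² = (0 - 147)² = (-147)² = 21609)
1*l + f(1/U(A(H), -4)) = 1*(-86) + 21609 = -86 + 21609 = 21523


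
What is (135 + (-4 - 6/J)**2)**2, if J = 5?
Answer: 16410601/625 ≈ 26257.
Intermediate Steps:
(135 + (-4 - 6/J)**2)**2 = (135 + (-4 - 6/5)**2)**2 = (135 + (-26/5)**2)**2 = (135 + 676/25)**2 = (4051/25)**2 = 16410601/625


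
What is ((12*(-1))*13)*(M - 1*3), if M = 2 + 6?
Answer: -780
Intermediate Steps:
M = 8
((12*(-1))*13)*(M - 1*3) = ((12*(-1))*13)*(8 - 1*3) = (-12*13)*(8 - 3) = -156*5 = -780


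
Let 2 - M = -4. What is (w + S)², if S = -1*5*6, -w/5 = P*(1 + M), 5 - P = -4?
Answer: 119025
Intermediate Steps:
P = 9 (P = 5 - 1*(-4) = 5 + 4 = 9)
M = 6 (M = 2 - 1*(-4) = 2 + 4 = 6)
w = -315 (w = -45*(1 + 6) = -45*7 = -5*63 = -315)
S = -30 (S = -5*6 = -30)
(w + S)² = (-315 - 30)² = (-345)² = 119025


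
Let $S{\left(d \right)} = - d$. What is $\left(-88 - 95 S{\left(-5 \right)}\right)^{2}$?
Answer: $316969$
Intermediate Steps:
$\left(-88 - 95 S{\left(-5 \right)}\right)^{2} = \left(-88 - 95 \left(\left(-1\right) \left(-5\right)\right)\right)^{2} = \left(-88 - 475\right)^{2} = \left(-563\right)^{2} = 316969$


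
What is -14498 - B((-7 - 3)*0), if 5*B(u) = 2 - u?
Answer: -72492/5 ≈ -14498.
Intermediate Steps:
B(u) = ⅖ - u/5 (B(u) = (2 - u)/5 = ⅖ - u/5)
-14498 - B((-7 - 3)*0) = -14498 - (⅖ - (-7 - 3)*0/5) = -14498 - (⅖ - (-2)*0) = -14498 - (⅖ - ⅕*0) = -14498 - (⅖ + 0) = -14498 - 1*⅖ = -14498 - ⅖ = -72492/5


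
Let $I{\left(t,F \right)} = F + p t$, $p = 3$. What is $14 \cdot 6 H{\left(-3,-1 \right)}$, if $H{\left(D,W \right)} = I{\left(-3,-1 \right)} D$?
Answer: $2520$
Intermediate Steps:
$I{\left(t,F \right)} = F + 3 t$
$H{\left(D,W \right)} = - 10 D$ ($H{\left(D,W \right)} = \left(-1 + 3 \left(-3\right)\right) D = \left(-1 - 9\right) D = - 10 D$)
$14 \cdot 6 H{\left(-3,-1 \right)} = 14 \cdot 6 \left(\left(-10\right) \left(-3\right)\right) = 84 \cdot 30 = 2520$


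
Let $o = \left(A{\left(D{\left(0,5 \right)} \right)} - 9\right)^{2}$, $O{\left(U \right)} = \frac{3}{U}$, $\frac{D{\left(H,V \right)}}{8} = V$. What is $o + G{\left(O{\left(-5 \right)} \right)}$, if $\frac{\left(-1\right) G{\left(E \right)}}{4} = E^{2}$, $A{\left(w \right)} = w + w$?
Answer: $\frac{125989}{25} \approx 5039.6$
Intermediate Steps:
$D{\left(H,V \right)} = 8 V$
$A{\left(w \right)} = 2 w$
$G{\left(E \right)} = - 4 E^{2}$
$o = 5041$ ($o = \left(2 \cdot 8 \cdot 5 - 9\right)^{2} = \left(2 \cdot 40 - 9\right)^{2} = \left(80 - 9\right)^{2} = 71^{2} = 5041$)
$o + G{\left(O{\left(-5 \right)} \right)} = 5041 - 4 \left(\frac{3}{-5}\right)^{2} = 5041 - 4 \left(3 \left(- \frac{1}{5}\right)\right)^{2} = 5041 - 4 \left(- \frac{3}{5}\right)^{2} = 5041 - \frac{36}{25} = \frac{125989}{25}$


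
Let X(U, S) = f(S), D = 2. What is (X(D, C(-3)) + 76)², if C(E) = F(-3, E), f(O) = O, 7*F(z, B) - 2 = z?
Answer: 281961/49 ≈ 5754.3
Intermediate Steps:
F(z, B) = 2/7 + z/7
C(E) = -⅐ (C(E) = 2/7 + (⅐)*(-3) = 2/7 - 3/7 = -⅐)
X(U, S) = S
(X(D, C(-3)) + 76)² = (-⅐ + 76)² = (531/7)² = 281961/49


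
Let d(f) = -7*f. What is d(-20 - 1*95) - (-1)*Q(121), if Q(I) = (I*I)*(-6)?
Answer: -87041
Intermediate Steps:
Q(I) = -6*I² (Q(I) = I²*(-6) = -6*I²)
d(-20 - 1*95) - (-1)*Q(121) = -7*(-20 - 1*95) - (-1)*(-6*121²) = -7*(-20 - 95) - (-1)*(-6*14641) = -7*(-115) - (-1)*(-87846) = 805 - 1*87846 = 805 - 87846 = -87041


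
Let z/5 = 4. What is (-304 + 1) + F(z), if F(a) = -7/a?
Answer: -6067/20 ≈ -303.35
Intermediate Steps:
z = 20 (z = 5*4 = 20)
(-304 + 1) + F(z) = (-304 + 1) - 7/20 = -303 - 7*1/20 = -303 - 7/20 = -6067/20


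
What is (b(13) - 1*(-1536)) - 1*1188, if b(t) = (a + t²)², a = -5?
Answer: 27244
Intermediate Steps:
b(t) = (-5 + t²)²
(b(13) - 1*(-1536)) - 1*1188 = ((-5 + 13²)² - 1*(-1536)) - 1*1188 = ((-5 + 169)² + 1536) - 1188 = (164² + 1536) - 1188 = (26896 + 1536) - 1188 = 28432 - 1188 = 27244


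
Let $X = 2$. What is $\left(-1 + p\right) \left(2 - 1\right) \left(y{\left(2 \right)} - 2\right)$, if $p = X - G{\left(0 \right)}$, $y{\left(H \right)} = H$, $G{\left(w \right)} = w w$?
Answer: $0$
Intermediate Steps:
$G{\left(w \right)} = w^{2}$
$p = 2$ ($p = 2 - 0^{2} = 2 - 0 = 2 + 0 = 2$)
$\left(-1 + p\right) \left(2 - 1\right) \left(y{\left(2 \right)} - 2\right) = \left(-1 + 2\right) \left(2 - 1\right) \left(2 - 2\right) = 1 \cdot 1 \cdot 0 = 1 \cdot 0 = 0$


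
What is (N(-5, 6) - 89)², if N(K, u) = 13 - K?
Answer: 5041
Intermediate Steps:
(N(-5, 6) - 89)² = ((13 - 1*(-5)) - 89)² = ((13 + 5) - 89)² = (18 - 89)² = (-71)² = 5041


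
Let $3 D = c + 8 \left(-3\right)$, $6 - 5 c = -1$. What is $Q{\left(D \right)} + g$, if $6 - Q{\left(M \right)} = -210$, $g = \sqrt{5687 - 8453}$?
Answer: $216 + i \sqrt{2766} \approx 216.0 + 52.593 i$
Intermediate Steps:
$c = \frac{7}{5}$ ($c = \frac{6}{5} - - \frac{1}{5} = \frac{6}{5} + \frac{1}{5} = \frac{7}{5} \approx 1.4$)
$g = i \sqrt{2766}$ ($g = \sqrt{-2766} = i \sqrt{2766} \approx 52.593 i$)
$D = - \frac{113}{15}$ ($D = \frac{\frac{7}{5} + 8 \left(-3\right)}{3} = \frac{\frac{7}{5} - 24}{3} = \frac{1}{3} \left(- \frac{113}{5}\right) = - \frac{113}{15} \approx -7.5333$)
$Q{\left(M \right)} = 216$ ($Q{\left(M \right)} = 6 - -210 = 6 + 210 = 216$)
$Q{\left(D \right)} + g = 216 + i \sqrt{2766}$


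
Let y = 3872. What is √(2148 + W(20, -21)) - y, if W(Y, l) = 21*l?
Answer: -3872 + √1707 ≈ -3830.7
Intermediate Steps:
√(2148 + W(20, -21)) - y = √(2148 + 21*(-21)) - 1*3872 = √(2148 - 441) - 3872 = √1707 - 3872 = -3872 + √1707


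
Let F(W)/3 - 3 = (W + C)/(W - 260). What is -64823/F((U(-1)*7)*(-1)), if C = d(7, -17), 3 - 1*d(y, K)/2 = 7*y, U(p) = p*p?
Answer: -5769247/900 ≈ -6410.3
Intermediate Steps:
U(p) = p²
d(y, K) = 6 - 14*y
C = -92 (C = 6 - 14*7 = 6 - 98 = -92)
F(W) = 9 + 3*(-92 + W)/(-260 + W) (F(W) = 9 + 3*((W - 92)/(W - 260)) = 9 + 3*((-92 + W)/(-260 + W)) = 9 + 3*(-92 + W)/(-260 + W))
-64823/F((U(-1)*7)*(-1)) = -64823*(-260 + ((-1)²*7)*(-1))/(12*(-218 + ((-1)²*7)*(-1))) = -64823*(-260 + (1*7)*(-1))/(12*(-218 + (1*7)*(-1))) = -64823*(-260 + 7*(-1))/(12*(-218 + 7*(-1))) = -64823*(-260 - 7)/(12*(-218 - 7)) = -64823/(12*(-225)/(-267)) = -64823/(12*(-1/267)*(-225)) = -64823/900/89 = -64823*89/900 = -5769247/900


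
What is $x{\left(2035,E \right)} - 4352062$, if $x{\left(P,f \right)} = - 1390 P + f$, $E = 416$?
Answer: $-7180296$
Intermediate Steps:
$x{\left(P,f \right)} = f - 1390 P$
$x{\left(2035,E \right)} - 4352062 = \left(416 - 2828650\right) - 4352062 = -2828234 - 4352062 = -7180296$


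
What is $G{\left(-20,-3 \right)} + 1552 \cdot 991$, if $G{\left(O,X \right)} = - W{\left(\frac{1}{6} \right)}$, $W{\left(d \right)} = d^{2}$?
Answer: $\frac{55369151}{36} \approx 1.538 \cdot 10^{6}$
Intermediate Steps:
$G{\left(O,X \right)} = - \frac{1}{36}$ ($G{\left(O,X \right)} = - \left(\frac{1}{6}\right)^{2} = - \frac{1}{36}$)
$G{\left(-20,-3 \right)} + 1552 \cdot 991 = - \frac{1}{36} + 1552 \cdot 991 = - \frac{1}{36} + 1538032 = \frac{55369151}{36}$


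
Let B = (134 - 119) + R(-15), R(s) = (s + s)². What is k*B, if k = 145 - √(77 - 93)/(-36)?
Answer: 132675 + 305*I/3 ≈ 1.3268e+5 + 101.67*I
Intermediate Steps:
R(s) = 4*s² (R(s) = (2*s)² = 4*s²)
k = 145 + I/9 (k = 145 - √(-16)*(-1)/36 = 145 - 4*I*(-1)/36 = 145 - (-1)*I/9 = 145 + I/9 ≈ 145.0 + 0.11111*I)
B = 915 (B = (134 - 119) + 4*(-15)² = 15 + 4*225 = 15 + 900 = 915)
k*B = (145 + I/9)*915 = 132675 + 305*I/3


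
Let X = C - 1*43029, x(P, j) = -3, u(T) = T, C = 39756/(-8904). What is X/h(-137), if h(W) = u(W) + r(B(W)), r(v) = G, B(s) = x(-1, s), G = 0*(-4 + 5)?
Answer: 31930831/101654 ≈ 314.11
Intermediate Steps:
C = -3313/742 (C = 39756*(-1/8904) = -3313/742 ≈ -4.4650)
G = 0 (G = 0*1 = 0)
B(s) = -3
r(v) = 0
h(W) = W (h(W) = W + 0 = W)
X = -31930831/742 (X = -3313/742 - 1*43029 = -3313/742 - 43029 = -31930831/742 ≈ -43033.)
X/h(-137) = -31930831/742/(-137) = -31930831/742*(-1/137) = 31930831/101654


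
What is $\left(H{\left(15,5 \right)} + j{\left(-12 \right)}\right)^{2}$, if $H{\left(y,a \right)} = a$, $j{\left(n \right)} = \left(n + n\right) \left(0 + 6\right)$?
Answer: $19321$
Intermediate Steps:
$j{\left(n \right)} = 12 n$ ($j{\left(n \right)} = 2 n 6 = 12 n$)
$\left(H{\left(15,5 \right)} + j{\left(-12 \right)}\right)^{2} = \left(5 + 12 \left(-12\right)\right)^{2} = \left(5 - 144\right)^{2} = \left(-139\right)^{2} = 19321$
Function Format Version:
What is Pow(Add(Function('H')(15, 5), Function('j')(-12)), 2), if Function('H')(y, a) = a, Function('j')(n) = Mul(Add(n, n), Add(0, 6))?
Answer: 19321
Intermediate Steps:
Function('j')(n) = Mul(12, n) (Function('j')(n) = Mul(Mul(2, n), 6) = Mul(12, n))
Pow(Add(Function('H')(15, 5), Function('j')(-12)), 2) = Pow(Add(5, Mul(12, -12)), 2) = Pow(Add(5, -144), 2) = Pow(-139, 2) = 19321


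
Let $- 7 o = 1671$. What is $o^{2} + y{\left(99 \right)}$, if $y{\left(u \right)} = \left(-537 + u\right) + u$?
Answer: $\frac{2775630}{49} \approx 56646.0$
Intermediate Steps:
$o = - \frac{1671}{7}$ ($o = \left(- \frac{1}{7}\right) 1671 = - \frac{1671}{7} \approx -238.71$)
$y{\left(u \right)} = -537 + 2 u$
$o^{2} + y{\left(99 \right)} = \left(- \frac{1671}{7}\right)^{2} + \left(-537 + 2 \cdot 99\right) = \frac{2792241}{49} + \left(-537 + 198\right) = \frac{2792241}{49} - 339 = \frac{2775630}{49}$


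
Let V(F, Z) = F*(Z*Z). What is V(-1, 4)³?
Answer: -4096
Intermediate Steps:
V(F, Z) = F*Z²
V(-1, 4)³ = (-1*4²)³ = (-1*16)³ = (-16)³ = -4096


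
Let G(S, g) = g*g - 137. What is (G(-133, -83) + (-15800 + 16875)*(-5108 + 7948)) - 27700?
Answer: 3032052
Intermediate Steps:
G(S, g) = -137 + g² (G(S, g) = g² - 137 = -137 + g²)
(G(-133, -83) + (-15800 + 16875)*(-5108 + 7948)) - 27700 = ((-137 + (-83)²) + (-15800 + 16875)*(-5108 + 7948)) - 27700 = ((-137 + 6889) + 1075*2840) - 27700 = (6752 + 3053000) - 27700 = 3059752 - 27700 = 3032052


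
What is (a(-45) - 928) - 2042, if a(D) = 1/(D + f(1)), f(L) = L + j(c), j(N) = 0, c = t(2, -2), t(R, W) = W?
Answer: -130681/44 ≈ -2970.0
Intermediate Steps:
c = -2
f(L) = L (f(L) = L + 0 = L)
a(D) = 1/(1 + D) (a(D) = 1/(D + 1) = 1/(1 + D))
(a(-45) - 928) - 2042 = (1/(1 - 45) - 928) - 2042 = (1/(-44) - 928) - 2042 = (-1/44 - 928) - 2042 = -40833/44 - 2042 = -130681/44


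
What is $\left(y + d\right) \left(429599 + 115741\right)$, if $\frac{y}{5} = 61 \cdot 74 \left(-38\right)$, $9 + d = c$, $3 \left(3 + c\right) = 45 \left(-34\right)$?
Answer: $-468000971880$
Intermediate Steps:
$c = -513$ ($c = -3 + \frac{45 \left(-34\right)}{3} = -3 + \frac{1}{3} \left(-1530\right) = -3 - 510 = -513$)
$d = -522$ ($d = -9 - 513 = -522$)
$y = -857660$ ($y = 5 \cdot 61 \cdot 74 \left(-38\right) = 5 \cdot 4514 \left(-38\right) = 5 \left(-171532\right) = -857660$)
$\left(y + d\right) \left(429599 + 115741\right) = \left(-857660 - 522\right) \left(429599 + 115741\right) = \left(-858182\right) 545340 = -468000971880$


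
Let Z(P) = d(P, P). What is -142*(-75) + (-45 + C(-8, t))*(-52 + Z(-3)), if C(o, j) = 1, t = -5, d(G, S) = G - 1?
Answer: 13114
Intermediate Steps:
d(G, S) = -1 + G
Z(P) = -1 + P
-142*(-75) + (-45 + C(-8, t))*(-52 + Z(-3)) = -142*(-75) + (-45 + 1)*(-52 + (-1 - 3)) = 10650 - 44*(-52 - 4) = 10650 - 44*(-56) = 10650 + 2464 = 13114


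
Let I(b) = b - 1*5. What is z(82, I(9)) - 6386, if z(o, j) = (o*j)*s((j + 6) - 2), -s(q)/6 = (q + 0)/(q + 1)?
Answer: -24406/3 ≈ -8135.3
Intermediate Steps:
s(q) = -6*q/(1 + q) (s(q) = -6*(q + 0)/(q + 1) = -6*q/(1 + q))
I(b) = -5 + b (I(b) = b - 5 = -5 + b)
z(o, j) = -6*j*o*(4 + j)/(5 + j) (z(o, j) = (o*j)*(-6*((j + 6) - 2)/(1 + ((j + 6) - 2))) = (j*o)*(-6*((6 + j) - 2)/(1 + ((6 + j) - 2))) = (j*o)*(-6*(4 + j)/(1 + (4 + j))) = (j*o)*(-6*(4 + j)/(5 + j)) = -6*j*o*(4 + j)/(5 + j))
z(82, I(9)) - 6386 = 6*(-5 + 9)*82*(-4 - (-5 + 9))/(5 + (-5 + 9)) - 6386 = 6*4*82*(-4 - 1*4)/(5 + 4) - 6386 = 6*4*82*(-4 - 4)/9 - 6386 = 6*4*82*(⅑)*(-8) - 6386 = -5248/3 - 6386 = -24406/3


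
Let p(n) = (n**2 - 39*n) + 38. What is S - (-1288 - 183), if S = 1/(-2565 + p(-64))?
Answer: 5979616/4065 ≈ 1471.0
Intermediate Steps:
p(n) = 38 + n**2 - 39*n
S = 1/4065 (S = 1/(-2565 + (38 + (-64)**2 - 39*(-64))) = 1/(-2565 + (38 + 4096 + 2496)) = 1/(-2565 + 6630) = 1/4065 ≈ 0.00024600)
S - (-1288 - 183) = 1/4065 - (-1288 - 183) = 1/4065 - 1*(-1471) = 1/4065 + 1471 = 5979616/4065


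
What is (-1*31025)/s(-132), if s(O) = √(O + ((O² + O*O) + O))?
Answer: -31025*√8646/17292 ≈ -166.83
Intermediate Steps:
s(O) = √(2*O + 2*O²) (s(O) = √(O + ((O² + O²) + O)) = √(O + (2*O² + O)) = √(O + (O + 2*O²)) = √(2*O + 2*O²))
(-1*31025)/s(-132) = (-1*31025)/((√2*√(-132*(1 - 132)))) = -31025*√8646/17292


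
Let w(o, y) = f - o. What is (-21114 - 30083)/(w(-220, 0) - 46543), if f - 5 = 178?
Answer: 51197/46140 ≈ 1.1096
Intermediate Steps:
f = 183 (f = 5 + 178 = 183)
w(o, y) = 183 - o
(-21114 - 30083)/(w(-220, 0) - 46543) = (-21114 - 30083)/((183 - 1*(-220)) - 46543) = -51197/((183 + 220) - 46543) = -51197/(403 - 46543) = -51197/(-46140) = -51197*(-1/46140) = 51197/46140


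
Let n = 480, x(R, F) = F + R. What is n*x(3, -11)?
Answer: -3840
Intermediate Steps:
n*x(3, -11) = 480*(-11 + 3) = 480*(-8) = -3840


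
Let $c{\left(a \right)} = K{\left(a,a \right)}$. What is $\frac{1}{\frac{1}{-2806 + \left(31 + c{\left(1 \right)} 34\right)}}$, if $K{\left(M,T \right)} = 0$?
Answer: $-2775$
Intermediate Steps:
$c{\left(a \right)} = 0$
$\frac{1}{\frac{1}{-2806 + \left(31 + c{\left(1 \right)} 34\right)}} = \frac{1}{\frac{1}{-2806 + \left(31 + 0 \cdot 34\right)}} = \frac{1}{\frac{1}{-2806 + \left(31 + 0\right)}} = \frac{1}{\frac{1}{-2806 + 31}} = \frac{1}{\frac{1}{-2775}} = \frac{1}{- \frac{1}{2775}} = -2775$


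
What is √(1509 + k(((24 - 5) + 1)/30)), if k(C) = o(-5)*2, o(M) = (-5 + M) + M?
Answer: √1479 ≈ 38.458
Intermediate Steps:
o(M) = -5 + 2*M
k(C) = -30 (k(C) = (-5 + 2*(-5))*2 = (-5 - 10)*2 = -15*2 = -30)
√(1509 + k(((24 - 5) + 1)/30)) = √(1509 - 30) = √1479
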